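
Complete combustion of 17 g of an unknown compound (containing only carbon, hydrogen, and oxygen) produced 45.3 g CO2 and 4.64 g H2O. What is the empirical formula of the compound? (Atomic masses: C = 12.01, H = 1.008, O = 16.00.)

mol C = 45.3 / 44.01 = 1.029; mass C = 1.029 × 12.01 = 12.36 g
mol H = 2 × (4.64 / 18.02) = 0.5150; mass H = 0.5150 × 1.008 = 0.5191 g
mass O = 17 − (12.88) = 4.119 g → mol O = 0.2574
Ratios (÷ 0.2574): C 3.998, H 2.000, O 1.000
≈ 4:2:1 → C4H2O

C4H2O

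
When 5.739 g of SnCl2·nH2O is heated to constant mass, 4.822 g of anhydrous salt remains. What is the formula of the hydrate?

Mass of water lost = 5.739 − 4.822 = 0.917 g → 0.917 / 18.02 = 0.05089 mol H2O
Molar mass of SnCl2 = 189.61 g/mol → mol SnCl2 = 4.822 / 189.61 = 0.02543
n = 0.05089 / 0.02543 = 2.00 ≈ 2 → SnCl2·2H2O

SnCl2·2H2O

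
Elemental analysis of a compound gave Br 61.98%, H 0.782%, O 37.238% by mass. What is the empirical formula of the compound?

Assume 100 g: 61.98 g Br, 0.782 g H, 37.238 g O.
Moles — Br: 61.98 / 79.90 = 0.7757 mol; H: 0.782 / 1.008 = 0.7758 mol; O: 37.238 / 16.00 = 2.327 mol
Smallest is Br at 0.7757 mol; normalising gives Br 1.000, H 1.000, O 3.000
Ratio ≈ 1:1:3, so the empirical formula is BrHO3

BrHO3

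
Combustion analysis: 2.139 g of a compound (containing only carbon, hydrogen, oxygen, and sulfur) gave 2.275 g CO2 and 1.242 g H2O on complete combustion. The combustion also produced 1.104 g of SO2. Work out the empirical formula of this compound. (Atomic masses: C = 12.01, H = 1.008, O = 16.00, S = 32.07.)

mol C = 2.275 / 44.01 = 0.05169; mass C = 0.05169 × 12.01 = 0.6208 g
mol H = 2 × (1.242 / 18.02) = 0.1378; mass H = 0.1378 × 1.008 = 0.1389 g
mol S = 1.104 / 64.07 = 0.01723; mass S = 0.5526 g
mass O = 2.139 − (1.312) = 0.8266 g → mol O = 0.05166
Ratios (÷ 0.01723): C 3.000, H 8.000, O 2.998, S 1.000
→ C3H8O3S

C3H8O3S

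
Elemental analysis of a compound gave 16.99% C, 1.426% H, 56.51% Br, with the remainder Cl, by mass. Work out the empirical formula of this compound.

C2H2BrCl

Assume 100 g: 16.99 g C, 1.426 g H, 56.51 g Br, 25.074 g Cl.
Moles — C: 16.99 / 12.01 = 1.415 mol; H: 1.426 / 1.008 = 1.415 mol; Br: 56.51 / 79.90 = 0.7073 mol; Cl: 25.074 / 35.45 = 0.7073 mol
Smallest is Br at 0.7073 mol; normalising gives C 2.000, H 2.000, Br 1.000, Cl 1.000
Ratio ≈ 2:2:1:1, so the empirical formula is C2H2BrCl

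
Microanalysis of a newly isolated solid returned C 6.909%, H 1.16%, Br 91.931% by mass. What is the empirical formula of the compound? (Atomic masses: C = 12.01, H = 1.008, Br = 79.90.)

CH2Br2

Assume 100 g: 6.909 g C, 1.16 g H, 91.931 g Br.
C: 6.909 g ÷ 12.01 g/mol = 0.5753 mol
H: 1.16 g ÷ 1.008 g/mol = 1.151 mol
Br: 91.931 g ÷ 79.90 g/mol = 1.151 mol
Divide by the smallest (0.5753 mol C): C 1.000, H 2.000, Br 2.000
≈ 1:2:2 → CH2Br2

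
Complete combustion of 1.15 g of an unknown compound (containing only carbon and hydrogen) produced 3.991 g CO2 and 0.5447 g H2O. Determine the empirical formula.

mol C = 3.991 / 44.01 = 0.09068; mass C = 0.09068 × 12.01 = 1.089 g
mol H = 2 × (0.5447 / 18.02) = 0.06046; mass H = 0.06046 × 1.008 = 0.06094 g
Divide by the smallest (0.06046 mol H): C 1.500, H 1.000
Scaling by 2: C 3.00, H 2.00 → C3H2

C3H2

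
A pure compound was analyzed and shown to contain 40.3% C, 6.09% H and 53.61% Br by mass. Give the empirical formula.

Assume 100 g: 40.3 g C, 6.09 g H, 53.61 g Br.
C: 40.3 g ÷ 12.01 g/mol = 3.356 mol
H: 6.09 g ÷ 1.008 g/mol = 6.042 mol
Br: 53.61 g ÷ 79.90 g/mol = 0.671 mol
Smallest is Br at 0.671 mol; normalising gives C 5.001, H 9.004, Br 1.000
Ratio ≈ 5:9:1, so the empirical formula is C5H9Br

C5H9Br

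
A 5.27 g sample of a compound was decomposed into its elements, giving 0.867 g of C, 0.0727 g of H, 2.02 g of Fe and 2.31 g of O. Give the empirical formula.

C2H2FeO4

Moles — C: 0.867 / 12.01 = 0.07219 mol; H: 0.0727 / 1.008 = 0.07212 mol; Fe: 2.02 / 55.85 = 0.03617 mol; O: 2.31 / 16.00 = 0.1444 mol
Ratios (÷ 0.03617): C 1.996, H 1.994, Fe 1.000, O 3.992
≈ 2:2:1:4 → C2H2FeO4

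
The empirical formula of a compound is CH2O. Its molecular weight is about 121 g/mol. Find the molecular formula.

C4H8O4

Empirical-formula mass = 30.03 g/mol
n = 121 / 30.03 = 4.03 ≈ 4
Molecular formula = (CH2O)4 = C4H8O4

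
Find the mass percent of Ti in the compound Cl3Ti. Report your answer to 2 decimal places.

Molar mass = 3(35.45) + 1(47.87) = 154.220 g/mol
Mass of Ti per mole = 1 × 47.87 = 47.870 g
% Ti = 47.870 / 154.220 × 100 = 31.04%

31.04%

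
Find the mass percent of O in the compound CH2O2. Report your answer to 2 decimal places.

69.53%

Molar mass = 1(12.01) + 2(1.008) + 2(16.00) = 46.026 g/mol
Mass of O per mole = 2 × 16.00 = 32.000 g
% O = 32.000 / 46.026 × 100 = 69.53%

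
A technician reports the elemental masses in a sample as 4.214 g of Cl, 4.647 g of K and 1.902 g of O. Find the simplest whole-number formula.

ClKO

Moles — Cl: 4.214 / 35.45 = 0.1189 mol; K: 4.647 / 39.10 = 0.1188 mol; O: 1.902 / 16.00 = 0.1189 mol
Smallest is K at 0.1188 mol; normalising gives Cl 1.000, K 1.000, O 1.000
→ ClKO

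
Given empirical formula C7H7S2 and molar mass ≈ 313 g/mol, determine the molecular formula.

C14H14S4

Empirical-formula mass = 155.27 g/mol
n = 313 / 155.27 = 2.02 ≈ 2
Molecular formula = (C7H7S2)2 = C14H14S4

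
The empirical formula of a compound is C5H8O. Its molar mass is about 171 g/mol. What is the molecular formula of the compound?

Empirical-formula mass = 84.11 g/mol
n = 171 / 84.11 = 2.03 ≈ 2
Molecular formula = (C5H8O)2 = C10H16O2

C10H16O2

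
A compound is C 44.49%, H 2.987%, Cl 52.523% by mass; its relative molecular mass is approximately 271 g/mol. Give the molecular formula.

Assume 100 g: 44.49 g C, 2.987 g H, 52.523 g Cl.
Moles — C: 44.49 / 12.01 = 3.704 mol; H: 2.987 / 1.008 = 2.963 mol; Cl: 52.523 / 35.45 = 1.482 mol
Smallest is Cl at 1.482 mol; normalising gives C 2.500, H 2.000, Cl 1.000
Multiply by 2: C 5.00, H 4.00, Cl 2.00 → C5H4Cl2
Empirical-formula mass = 134.98 g/mol
n = 271 / 134.98 = 2.01 ≈ 2
Molecular formula = (C5H4Cl2)×2 = C10H8Cl4

C10H8Cl4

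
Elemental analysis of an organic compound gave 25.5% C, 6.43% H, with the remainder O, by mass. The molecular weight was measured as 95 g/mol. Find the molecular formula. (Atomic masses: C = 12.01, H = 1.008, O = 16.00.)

Assume 100 g: 25.5 g C, 6.43 g H, 68.07 g O.
n(C) = 25.5/12.01 = 2.123, n(H) = 6.43/1.008 = 6.379, n(O) = 68.07/16.00 = 4.254
Divide by the smallest (2.123 mol C): C 1.000, H 3.004, O 2.004
Ratio ≈ 1:3:2, so the empirical formula is CH3O2
Empirical-formula mass = 47.03 g/mol
n = 95 / 47.03 = 2.02 ≈ 2
Molecular formula = (CH3O2)×2 = C2H6O4

C2H6O4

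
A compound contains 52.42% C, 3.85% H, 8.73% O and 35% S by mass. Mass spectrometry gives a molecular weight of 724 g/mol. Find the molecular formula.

Assume 100 g: 52.42 g C, 3.85 g H, 8.73 g O, 35 g S.
C: 52.42 g ÷ 12.01 g/mol = 4.365 mol
H: 3.85 g ÷ 1.008 g/mol = 3.819 mol
O: 8.73 g ÷ 16.00 g/mol = 0.5456 mol
S: 35 g ÷ 32.07 g/mol = 1.091 mol
Smallest is O at 0.5456 mol; normalising gives C 7.999, H 7.000, O 1.000, S 2.000
→ C8H7OS2
Empirical-formula mass = 183.28 g/mol
n = 724 / 183.28 = 3.95 ≈ 4
Molecular formula = (C8H7OS2)×4 = C32H28O4S8

C32H28O4S8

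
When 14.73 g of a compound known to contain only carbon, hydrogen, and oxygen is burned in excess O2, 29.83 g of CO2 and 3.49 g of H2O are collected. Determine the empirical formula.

mol C = 29.83 / 44.01 = 0.6778; mass C = 0.6778 × 12.01 = 8.140 g
mol H = 2 × (3.49 / 18.02) = 0.3873; mass H = 0.3873 × 1.008 = 0.3904 g
mass O = 14.73 − (8.531) = 6.199 g → mol O = 0.3874
Smallest is H at 0.3873 mol; normalising gives C 1.750, H 1.000, O 1.000
Scaling by 4: C 7.00, H 4.00, O 4.00 → C7H4O4

C7H4O4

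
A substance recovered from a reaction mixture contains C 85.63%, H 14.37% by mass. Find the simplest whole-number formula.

CH2

Assume 100 g: 85.63 g C, 14.37 g H.
Moles — C: 85.63 / 12.01 = 7.13 mol; H: 14.37 / 1.008 = 14.26 mol
Ratios (÷ 7.13): C 1.000, H 1.999
→ CH2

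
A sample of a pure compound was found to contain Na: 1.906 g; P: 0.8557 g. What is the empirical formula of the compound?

Na3P

n(Na) = 1.906/22.99 = 0.08291, n(P) = 0.8557/30.97 = 0.02763
Divide by the smallest (0.02763 mol P): Na 3.001, P 1.000
Ratio ≈ 3:1, so the empirical formula is Na3P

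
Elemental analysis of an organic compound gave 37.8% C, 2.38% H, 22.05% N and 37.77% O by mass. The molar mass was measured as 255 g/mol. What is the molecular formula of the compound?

C8H6N4O6

Assume 100 g: 37.8 g C, 2.38 g H, 22.05 g N, 37.77 g O.
Moles — C: 37.8 / 12.01 = 3.147 mol; H: 2.38 / 1.008 = 2.361 mol; N: 22.05 / 14.01 = 1.574 mol; O: 37.77 / 16.00 = 2.361 mol
Ratios (÷ 1.574): C 2.000, H 1.500, N 1.000, O 1.500
Multiply by 2: C 4.00, H 3.00, N 2.00, O 3.00 → C4H3N2O3
Empirical-formula mass = 127.08 g/mol
n = 255 / 127.08 = 2.01 ≈ 2
Molecular formula = (C4H3N2O3)×2 = C8H6N4O6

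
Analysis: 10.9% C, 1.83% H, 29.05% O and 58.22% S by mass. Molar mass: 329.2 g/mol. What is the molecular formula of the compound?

C3H6O6S6

Assume 100 g: 10.9 g C, 1.83 g H, 29.05 g O, 58.22 g S.
C: 10.9 g ÷ 12.01 g/mol = 0.9076 mol
H: 1.83 g ÷ 1.008 g/mol = 1.815 mol
O: 29.05 g ÷ 16.00 g/mol = 1.816 mol
S: 58.22 g ÷ 32.07 g/mol = 1.815 mol
Ratios (÷ 0.9076): C 1.000, H 2.000, O 2.001, S 2.000
Ratio ≈ 1:2:2:2, so the empirical formula is CH2O2S2
Empirical-formula mass = 110.17 g/mol
n = 329.2 / 110.17 = 2.99 ≈ 3
Molecular formula = (CH2O2S2)×3 = C3H6O6S6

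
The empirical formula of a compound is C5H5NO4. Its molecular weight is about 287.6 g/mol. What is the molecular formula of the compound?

C10H10N2O8

Empirical-formula mass = 143.10 g/mol
n = 287.6 / 143.10 = 2.01 ≈ 2
Molecular formula = (C5H5NO4)2 = C10H10N2O8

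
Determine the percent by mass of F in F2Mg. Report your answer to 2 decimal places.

60.99%

Molar mass = 2(19.00) + 1(24.31) = 62.310 g/mol
Mass of F per mole = 2 × 19.00 = 38.000 g
% F = 38.000 / 62.310 × 100 = 60.99%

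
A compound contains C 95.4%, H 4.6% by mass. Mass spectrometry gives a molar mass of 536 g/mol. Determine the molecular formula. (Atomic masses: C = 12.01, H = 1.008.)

C42H24

Assume 100 g: 95.4 g C, 4.6 g H.
C: 95.4 g ÷ 12.01 g/mol = 7.943 mol
H: 4.6 g ÷ 1.008 g/mol = 4.563 mol
Divide by the smallest (4.563 mol H): C 1.741, H 1.000
×4: C 6.96, H 4.00 → C7H4
Empirical-formula mass = 88.10 g/mol
n = 536 / 88.10 = 6.08 ≈ 6
Molecular formula = (C7H4)×6 = C42H24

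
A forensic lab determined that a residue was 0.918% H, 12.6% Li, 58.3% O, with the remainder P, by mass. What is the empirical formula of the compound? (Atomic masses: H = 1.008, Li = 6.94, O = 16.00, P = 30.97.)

HLi2O4P

Assume 100 g: 0.918 g H, 12.6 g Li, 58.3 g O, 28.18 g P.
n(H) = 0.918/1.008 = 0.9107, n(Li) = 12.6/6.94 = 1.816, n(O) = 58.3/16.00 = 3.644, n(P) = 28.18/30.97 = 0.9099
Ratios (÷ 0.9099): H 1.001, Li 1.995, O 4.005, P 1.000
Ratio ≈ 1:2:4:1, so the empirical formula is HLi2O4P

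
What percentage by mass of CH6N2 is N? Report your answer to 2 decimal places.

Molar mass = 1(12.01) + 6(1.008) + 2(14.01) = 46.078 g/mol
Mass of N per mole = 2 × 14.01 = 28.020 g
% N = 28.020 / 46.078 × 100 = 60.81%

60.81%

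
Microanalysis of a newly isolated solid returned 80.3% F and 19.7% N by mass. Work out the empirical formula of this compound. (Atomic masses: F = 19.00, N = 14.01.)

F3N

Assume 100 g: 80.3 g F, 19.7 g N.
n(F) = 80.3/19.00 = 4.226, n(N) = 19.7/14.01 = 1.406
Smallest is N at 1.406 mol; normalising gives F 3.006, N 1.000
→ F3N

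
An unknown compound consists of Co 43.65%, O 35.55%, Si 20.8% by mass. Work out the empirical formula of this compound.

Assume 100 g: 43.65 g Co, 35.55 g O, 20.8 g Si.
n(Co) = 43.65/58.93 = 0.7407, n(O) = 35.55/16.00 = 2.222, n(Si) = 20.8/28.09 = 0.7405
Smallest is Si at 0.7405 mol; normalising gives Co 1.000, O 3.001, Si 1.000
≈ 1:3:1 → CoO3Si

CoO3Si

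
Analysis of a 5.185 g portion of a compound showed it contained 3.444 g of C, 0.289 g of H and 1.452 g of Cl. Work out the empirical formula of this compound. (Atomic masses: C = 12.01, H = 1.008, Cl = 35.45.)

C7H7Cl

n(C) = 3.444/12.01 = 0.2868, n(H) = 0.289/1.008 = 0.2867, n(Cl) = 1.452/35.45 = 0.04096
Smallest is Cl at 0.04096 mol; normalising gives C 7.001, H 7.000, Cl 1.000
Ratio ≈ 7:7:1, so the empirical formula is C7H7Cl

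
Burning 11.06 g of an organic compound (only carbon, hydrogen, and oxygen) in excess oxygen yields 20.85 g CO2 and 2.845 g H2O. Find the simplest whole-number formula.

mol C = 20.85 / 44.01 = 0.4738; mass C = 0.4738 × 12.01 = 5.690 g
mol H = 2 × (2.845 / 18.02) = 0.3158; mass H = 0.3158 × 1.008 = 0.3183 g
mass O = 11.06 − (6.008) = 5.052 g → mol O = 0.3157
Ratios (÷ 0.3157): C 1.500, H 1.000, O 1.000
Multiply by 2: C 3.00, H 2.00, O 2.00 → C3H2O2

C3H2O2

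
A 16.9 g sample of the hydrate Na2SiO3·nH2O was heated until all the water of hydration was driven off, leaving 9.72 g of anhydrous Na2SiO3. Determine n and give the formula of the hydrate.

Mass of water lost = 16.9 − 9.72 = 7.18 g → 7.18 / 18.02 = 0.3984 mol H2O
Molar mass of Na2SiO3 = 122.07 g/mol → mol Na2SiO3 = 9.72 / 122.07 = 0.07963
n = 0.3984 / 0.07963 = 5.00 ≈ 5 → Na2SiO3·5H2O

Na2SiO3·5H2O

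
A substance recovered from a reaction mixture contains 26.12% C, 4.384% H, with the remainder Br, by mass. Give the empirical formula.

Assume 100 g: 26.12 g C, 4.384 g H, 69.496 g Br.
n(C) = 26.12/12.01 = 2.175, n(H) = 4.384/1.008 = 4.349, n(Br) = 69.496/79.90 = 0.8698
Ratios (÷ 0.8698): C 2.500, H 5.000, Br 1.000
Multiply by 2: C 5.00, H 10.00, Br 2.00 → C5H10Br2

C5H10Br2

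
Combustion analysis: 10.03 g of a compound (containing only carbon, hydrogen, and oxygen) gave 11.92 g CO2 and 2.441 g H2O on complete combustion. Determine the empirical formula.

mol C = 11.92 / 44.01 = 0.2708; mass C = 0.2708 × 12.01 = 3.253 g
mol H = 2 × (2.441 / 18.02) = 0.2709; mass H = 0.2709 × 1.008 = 0.2731 g
mass O = 10.03 − (3.526) = 6.504 g → mol O = 0.4065
Ratios (÷ 0.2708): C 1.000, H 1.000, O 1.501
Scaling by 2: C 2.00, H 2.00, O 3.00 → C2H2O3

C2H2O3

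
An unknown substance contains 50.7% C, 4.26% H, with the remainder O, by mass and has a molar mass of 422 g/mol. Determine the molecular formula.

Assume 100 g: 50.7 g C, 4.26 g H, 45.04 g O.
C: 50.7 g ÷ 12.01 g/mol = 4.221 mol
H: 4.26 g ÷ 1.008 g/mol = 4.226 mol
O: 45.04 g ÷ 16.00 g/mol = 2.815 mol
Divide by the smallest (2.815 mol O): C 1.500, H 1.501, O 1.000
Scaling by 2: C 3.00, H 3.00, O 2.00 → C3H3O2
Empirical-formula mass = 71.05 g/mol
n = 422 / 71.05 = 5.94 ≈ 6
Molecular formula = (C3H3O2)×6 = C18H18O12

C18H18O12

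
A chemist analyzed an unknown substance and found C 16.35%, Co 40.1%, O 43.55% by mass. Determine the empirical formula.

C2CoO4

Assume 100 g: 16.35 g C, 40.1 g Co, 43.55 g O.
Moles — C: 16.35 / 12.01 = 1.361 mol; Co: 40.1 / 58.93 = 0.6805 mol; O: 43.55 / 16.00 = 2.722 mol
Ratios (÷ 0.6805): C 2.001, Co 1.000, O 4.000
Ratio ≈ 2:1:4, so the empirical formula is C2CoO4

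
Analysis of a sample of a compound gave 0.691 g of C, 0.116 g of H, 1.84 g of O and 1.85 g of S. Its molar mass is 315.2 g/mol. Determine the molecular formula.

Moles — C: 0.691 / 12.01 = 0.05754 mol; H: 0.116 / 1.008 = 0.1151 mol; O: 1.84 / 16.00 = 0.115 mol; S: 1.85 / 32.07 = 0.05769 mol
Divide by the smallest (0.05754 mol C): C 1.000, H 2.000, O 1.999, S 1.003
≈ 1:2:2:1 → CH2O2S
Empirical-formula mass = 78.10 g/mol
n = 315.2 / 78.10 = 4.04 ≈ 4
Molecular formula = (CH2O2S)×4 = C4H8O8S4

C4H8O8S4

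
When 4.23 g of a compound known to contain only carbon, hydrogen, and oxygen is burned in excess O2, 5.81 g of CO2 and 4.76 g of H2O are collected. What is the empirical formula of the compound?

CH4O

mol C = 5.81 / 44.01 = 0.1320; mass C = 0.1320 × 12.01 = 1.586 g
mol H = 2 × (4.76 / 18.02) = 0.5283; mass H = 0.5283 × 1.008 = 0.5325 g
mass O = 4.23 − (2.118) = 2.112 g → mol O = 0.1320
Divide by the smallest (0.132 mol O): C 1.000, H 4.002, O 1.000
Ratio ≈ 1:4:1, so the empirical formula is CH4O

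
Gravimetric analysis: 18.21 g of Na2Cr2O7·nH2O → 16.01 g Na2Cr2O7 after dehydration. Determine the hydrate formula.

Mass of water lost = 18.21 − 16.01 = 2.2 g → 2.2 / 18.02 = 0.1221 mol H2O
Molar mass of Na2Cr2O7 = 261.98 g/mol → mol Na2Cr2O7 = 16.01 / 261.98 = 0.06111
n = 0.1221 / 0.06111 = 2.00 ≈ 2 → Na2Cr2O7·2H2O

Na2Cr2O7·2H2O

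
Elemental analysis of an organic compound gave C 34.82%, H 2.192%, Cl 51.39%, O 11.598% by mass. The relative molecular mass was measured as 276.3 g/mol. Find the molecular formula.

Assume 100 g: 34.82 g C, 2.192 g H, 51.39 g Cl, 11.598 g O.
n(C) = 34.82/12.01 = 2.899, n(H) = 2.192/1.008 = 2.175, n(Cl) = 51.39/35.45 = 1.45, n(O) = 11.598/16.00 = 0.7249
Divide by the smallest (0.7249 mol O): C 4.000, H 3.000, Cl 2.000, O 1.000
≈ 4:3:2:1 → C4H3Cl2O
Empirical-formula mass = 137.96 g/mol
n = 276.3 / 137.96 = 2.00 ≈ 2
Molecular formula = (C4H3Cl2O)×2 = C8H6Cl4O2

C8H6Cl4O2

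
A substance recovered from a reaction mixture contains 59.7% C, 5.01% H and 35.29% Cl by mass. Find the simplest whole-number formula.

Assume 100 g: 59.7 g C, 5.01 g H, 35.29 g Cl.
C: 59.7 g ÷ 12.01 g/mol = 4.971 mol
H: 5.01 g ÷ 1.008 g/mol = 4.97 mol
Cl: 35.29 g ÷ 35.45 g/mol = 0.9955 mol
Divide by the smallest (0.9955 mol Cl): C 4.993, H 4.993, Cl 1.000
→ C5H5Cl

C5H5Cl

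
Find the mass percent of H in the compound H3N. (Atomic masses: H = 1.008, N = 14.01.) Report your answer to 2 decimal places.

17.75%

Molar mass = 3(1.008) + 1(14.01) = 17.034 g/mol
Mass of H per mole = 3 × 1.008 = 3.024 g
% H = 3.024 / 17.034 × 100 = 17.75%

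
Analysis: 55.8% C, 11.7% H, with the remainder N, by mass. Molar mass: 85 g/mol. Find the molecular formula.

C4H10N2

Assume 100 g: 55.8 g C, 11.7 g H, 32.5 g N.
n(C) = 55.8/12.01 = 4.646, n(H) = 11.7/1.008 = 11.61, n(N) = 32.5/14.01 = 2.32
Ratios (÷ 2.32): C 2.003, H 5.004, N 1.000
Ratio ≈ 2:5:1, so the empirical formula is C2H5N
Empirical-formula mass = 43.07 g/mol
n = 85 / 43.07 = 1.97 ≈ 2
Molecular formula = (C2H5N)×2 = C4H10N2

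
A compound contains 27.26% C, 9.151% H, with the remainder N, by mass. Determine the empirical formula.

CH4N2

Assume 100 g: 27.26 g C, 9.151 g H, 63.589 g N.
Moles — C: 27.26 / 12.01 = 2.27 mol; H: 9.151 / 1.008 = 9.078 mol; N: 63.589 / 14.01 = 4.539 mol
Smallest is C at 2.27 mol; normalising gives C 1.000, H 4.000, N 2.000
≈ 1:4:2 → CH4N2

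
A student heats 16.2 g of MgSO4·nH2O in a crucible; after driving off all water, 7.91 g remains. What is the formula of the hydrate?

Mass of water lost = 16.2 − 7.91 = 8.29 g → 8.29 / 18.02 = 0.46 mol H2O
Molar mass of MgSO4 = 120.38 g/mol → mol MgSO4 = 7.91 / 120.38 = 0.06571
n = 0.46 / 0.06571 = 7.00 ≈ 7 → MgSO4·7H2O

MgSO4·7H2O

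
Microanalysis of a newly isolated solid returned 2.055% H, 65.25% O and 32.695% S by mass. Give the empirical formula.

Assume 100 g: 2.055 g H, 65.25 g O, 32.695 g S.
H: 2.055 g ÷ 1.008 g/mol = 2.039 mol
O: 65.25 g ÷ 16.00 g/mol = 4.078 mol
S: 32.695 g ÷ 32.07 g/mol = 1.019 mol
Ratios (÷ 1.019): H 2.000, O 4.000, S 1.000
≈ 2:4:1 → H2O4S

H2O4S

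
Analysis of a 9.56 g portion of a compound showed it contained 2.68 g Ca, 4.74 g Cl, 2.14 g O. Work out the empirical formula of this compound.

n(Ca) = 2.68/40.08 = 0.06687, n(Cl) = 4.74/35.45 = 0.1337, n(O) = 2.14/16.00 = 0.1338
Divide by the smallest (0.06687 mol Ca): Ca 1.000, Cl 2.000, O 2.000
≈ 1:2:2 → CaCl2O2

CaCl2O2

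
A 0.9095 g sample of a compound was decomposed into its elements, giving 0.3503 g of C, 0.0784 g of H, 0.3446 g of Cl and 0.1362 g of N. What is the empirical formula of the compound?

n(C) = 0.3503/12.01 = 0.02917, n(H) = 0.0784/1.008 = 0.07778, n(Cl) = 0.3446/35.45 = 0.009721, n(N) = 0.1362/14.01 = 0.009722
Smallest is Cl at 0.009721 mol; normalising gives C 3.001, H 8.001, Cl 1.000, N 1.000
→ C3H8ClN

C3H8ClN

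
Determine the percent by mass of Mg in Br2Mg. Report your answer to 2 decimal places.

13.20%

Molar mass = 2(79.90) + 1(24.31) = 184.110 g/mol
Mass of Mg per mole = 1 × 24.31 = 24.310 g
% Mg = 24.310 / 184.110 × 100 = 13.20%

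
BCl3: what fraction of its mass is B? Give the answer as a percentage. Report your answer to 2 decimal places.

9.23%

Molar mass = 1(10.81) + 3(35.45) = 117.160 g/mol
Mass of B per mole = 1 × 10.81 = 10.810 g
% B = 10.810 / 117.160 × 100 = 9.23%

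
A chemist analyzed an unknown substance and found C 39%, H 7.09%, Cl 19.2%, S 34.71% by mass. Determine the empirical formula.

Assume 100 g: 39 g C, 7.09 g H, 19.2 g Cl, 34.71 g S.
C: 39 g ÷ 12.01 g/mol = 3.247 mol
H: 7.09 g ÷ 1.008 g/mol = 7.034 mol
Cl: 19.2 g ÷ 35.45 g/mol = 0.5416 mol
S: 34.71 g ÷ 32.07 g/mol = 1.082 mol
Ratios (÷ 0.5416): C 5.996, H 12.987, Cl 1.000, S 1.998
→ C6H13ClS2

C6H13ClS2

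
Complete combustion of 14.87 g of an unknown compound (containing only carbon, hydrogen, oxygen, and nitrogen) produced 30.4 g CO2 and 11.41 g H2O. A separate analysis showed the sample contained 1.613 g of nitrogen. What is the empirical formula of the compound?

mol C = 30.4 / 44.01 = 0.6908; mass C = 0.6908 × 12.01 = 8.296 g
mol H = 2 × (11.41 / 18.02) = 1.266; mass H = 1.266 × 1.008 = 1.277 g
mol N = 1.613 / 14.01 = 0.1151
mass O = 14.87 − (11.19) = 3.685 g → mol O = 0.2303
Divide by the smallest (0.1151 mol N): C 6.000, H 10.999, N 1.000, O 2.000
≈ 6:11:1:2 → C6H11NO2

C6H11NO2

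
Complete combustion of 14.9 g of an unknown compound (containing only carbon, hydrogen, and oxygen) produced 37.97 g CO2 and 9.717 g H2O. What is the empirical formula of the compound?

mol C = 37.97 / 44.01 = 0.8628; mass C = 0.8628 × 12.01 = 10.36 g
mol H = 2 × (9.717 / 18.02) = 1.078; mass H = 1.078 × 1.008 = 1.087 g
mass O = 14.9 − (11.45) = 3.451 g → mol O = 0.2157
Ratios (÷ 0.2157): C 4.000, H 5.000, O 1.000
Ratio ≈ 4:5:1, so the empirical formula is C4H5O

C4H5O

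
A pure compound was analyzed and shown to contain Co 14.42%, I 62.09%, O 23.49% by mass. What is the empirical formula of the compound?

CoI2O6

Assume 100 g: 14.42 g Co, 62.09 g I, 23.49 g O.
n(Co) = 14.42/58.93 = 0.2447, n(I) = 62.09/126.90 = 0.4893, n(O) = 23.49/16.00 = 1.468
Divide by the smallest (0.2447 mol Co): Co 1.000, I 2.000, O 6.000
→ CoI2O6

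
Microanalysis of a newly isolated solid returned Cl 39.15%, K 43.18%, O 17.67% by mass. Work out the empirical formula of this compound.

ClKO

Assume 100 g: 39.15 g Cl, 43.18 g K, 17.67 g O.
Cl: 39.15 g ÷ 35.45 g/mol = 1.104 mol
K: 43.18 g ÷ 39.10 g/mol = 1.104 mol
O: 17.67 g ÷ 16.00 g/mol = 1.104 mol
Divide by the smallest (1.104 mol K): Cl 1.000, K 1.000, O 1.000
→ ClKO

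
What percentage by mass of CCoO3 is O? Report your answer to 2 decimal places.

Molar mass = 1(12.01) + 1(58.93) + 3(16.00) = 118.940 g/mol
Mass of O per mole = 3 × 16.00 = 48.000 g
% O = 48.000 / 118.940 × 100 = 40.36%

40.36%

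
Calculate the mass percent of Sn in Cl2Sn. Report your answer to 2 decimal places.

62.61%

Molar mass = 2(35.45) + 1(118.71) = 189.610 g/mol
Mass of Sn per mole = 1 × 118.71 = 118.710 g
% Sn = 118.710 / 189.610 × 100 = 62.61%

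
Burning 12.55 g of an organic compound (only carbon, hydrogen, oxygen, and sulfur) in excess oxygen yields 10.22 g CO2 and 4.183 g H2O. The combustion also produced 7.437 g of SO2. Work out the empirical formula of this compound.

mol C = 10.22 / 44.01 = 0.2322; mass C = 0.2322 × 12.01 = 2.789 g
mol H = 2 × (4.183 / 18.02) = 0.4643; mass H = 0.4643 × 1.008 = 0.4680 g
mol S = 7.437 / 64.07 = 0.1161; mass S = 3.723 g
mass O = 12.55 − (6.980) = 5.570 g → mol O = 0.3482
Ratios (÷ 0.1161): C 2.001, H 4.000, O 2.999, S 1.000
Ratio ≈ 2:4:3:1, so the empirical formula is C2H4O3S

C2H4O3S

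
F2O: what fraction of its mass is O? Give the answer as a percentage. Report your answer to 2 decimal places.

29.63%

Molar mass = 2(19.00) + 1(16.00) = 54.000 g/mol
Mass of O per mole = 1 × 16.00 = 16.000 g
% O = 16.000 / 54.000 × 100 = 29.63%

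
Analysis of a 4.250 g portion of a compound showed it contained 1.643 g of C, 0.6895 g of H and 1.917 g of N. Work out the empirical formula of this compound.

n(C) = 1.643/12.01 = 0.1368, n(H) = 0.6895/1.008 = 0.684, n(N) = 1.917/14.01 = 0.1368
Smallest is C at 0.1368 mol; normalising gives C 1.000, H 5.000, N 1.000
→ CH5N

CH5N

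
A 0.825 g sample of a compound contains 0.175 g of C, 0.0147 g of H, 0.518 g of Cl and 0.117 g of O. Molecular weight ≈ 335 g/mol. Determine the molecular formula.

Moles — C: 0.175 / 12.01 = 0.01457 mol; H: 0.0147 / 1.008 = 0.01458 mol; Cl: 0.518 / 35.45 = 0.01461 mol; O: 0.117 / 16.00 = 0.007313 mol
Smallest is O at 0.007313 mol; normalising gives C 1.993, H 1.994, Cl 1.998, O 1.000
≈ 2:2:2:1 → C2H2Cl2O
Empirical-formula mass = 112.94 g/mol
n = 335 / 112.94 = 2.97 ≈ 3
Molecular formula = (C2H2Cl2O)×3 = C6H6Cl6O3

C6H6Cl6O3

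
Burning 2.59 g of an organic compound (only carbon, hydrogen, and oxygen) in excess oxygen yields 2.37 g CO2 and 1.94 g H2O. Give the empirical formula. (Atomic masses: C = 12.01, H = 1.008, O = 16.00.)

CH4O2

mol C = 2.37 / 44.01 = 0.05385; mass C = 0.05385 × 12.01 = 0.6468 g
mol H = 2 × (1.94 / 18.02) = 0.2153; mass H = 0.2153 × 1.008 = 0.2170 g
mass O = 2.59 − (0.8638) = 1.726 g → mol O = 0.1079
Divide by the smallest (0.05385 mol C): C 1.000, H 3.998, O 2.003
→ CH4O2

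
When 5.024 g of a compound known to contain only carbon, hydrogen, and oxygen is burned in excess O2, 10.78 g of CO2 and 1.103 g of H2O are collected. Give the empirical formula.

C2HO

mol C = 10.78 / 44.01 = 0.2449; mass C = 0.2449 × 12.01 = 2.942 g
mol H = 2 × (1.103 / 18.02) = 0.1224; mass H = 0.1224 × 1.008 = 0.1234 g
mass O = 5.024 − (3.065) = 1.959 g → mol O = 0.1224
Smallest is H at 0.1224 mol; normalising gives C 2.001, H 1.000, O 1.000
→ C2HO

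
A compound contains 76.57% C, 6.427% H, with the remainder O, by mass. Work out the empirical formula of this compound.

C6H6O

Assume 100 g: 76.57 g C, 6.427 g H, 17.003 g O.
Moles — C: 76.57 / 12.01 = 6.376 mol; H: 6.427 / 1.008 = 6.376 mol; O: 17.003 / 16.00 = 1.063 mol
Ratios (÷ 1.063): C 5.999, H 6.000, O 1.000
≈ 6:6:1 → C6H6O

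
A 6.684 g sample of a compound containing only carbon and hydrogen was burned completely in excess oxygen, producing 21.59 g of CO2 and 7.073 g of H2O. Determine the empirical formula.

mol C = 21.59 / 44.01 = 0.4906; mass C = 0.4906 × 12.01 = 5.892 g
mol H = 2 × (7.073 / 18.02) = 0.7850; mass H = 0.7850 × 1.008 = 0.7913 g
Divide by the smallest (0.4906 mol C): C 1.000, H 1.600
Scaling by 5: C 5.00, H 8.00 → C5H8

C5H8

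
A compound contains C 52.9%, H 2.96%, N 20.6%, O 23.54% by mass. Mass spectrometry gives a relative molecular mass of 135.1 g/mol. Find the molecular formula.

C6H4N2O2

Assume 100 g: 52.9 g C, 2.96 g H, 20.6 g N, 23.54 g O.
C: 52.9 g ÷ 12.01 g/mol = 4.405 mol
H: 2.96 g ÷ 1.008 g/mol = 2.937 mol
N: 20.6 g ÷ 14.01 g/mol = 1.47 mol
O: 23.54 g ÷ 16.00 g/mol = 1.471 mol
Ratios (÷ 1.47): C 2.996, H 1.997, N 1.000, O 1.001
→ C3H2NO
Empirical-formula mass = 68.06 g/mol
n = 135.1 / 68.06 = 1.99 ≈ 2
Molecular formula = (C3H2NO)×2 = C6H4N2O2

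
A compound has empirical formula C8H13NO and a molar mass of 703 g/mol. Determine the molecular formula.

C40H65N5O5

Empirical-formula mass = 139.19 g/mol
n = 703 / 139.19 = 5.05 ≈ 5
Molecular formula = (C8H13NO)5 = C40H65N5O5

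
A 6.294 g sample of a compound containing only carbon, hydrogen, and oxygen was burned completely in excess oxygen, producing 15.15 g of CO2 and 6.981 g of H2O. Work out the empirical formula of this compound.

mol C = 15.15 / 44.01 = 0.3442; mass C = 0.3442 × 12.01 = 4.134 g
mol H = 2 × (6.981 / 18.02) = 0.7748; mass H = 0.7748 × 1.008 = 0.7810 g
mass O = 6.294 − (4.915) = 1.379 g → mol O = 0.08617
Divide by the smallest (0.08617 mol O): C 3.995, H 8.992, O 1.000
Ratio ≈ 4:9:1, so the empirical formula is C4H9O

C4H9O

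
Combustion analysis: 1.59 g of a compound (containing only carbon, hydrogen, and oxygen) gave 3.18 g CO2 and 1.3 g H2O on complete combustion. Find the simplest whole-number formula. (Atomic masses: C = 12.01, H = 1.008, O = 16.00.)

mol C = 3.18 / 44.01 = 0.07226; mass C = 0.07226 × 12.01 = 0.8678 g
mol H = 2 × (1.3 / 18.02) = 0.1443; mass H = 0.1443 × 1.008 = 0.1454 g
mass O = 1.59 − (1.013) = 0.5768 g → mol O = 0.03605
Smallest is O at 0.03605 mol; normalising gives C 2.004, H 4.003, O 1.000
→ C2H4O

C2H4O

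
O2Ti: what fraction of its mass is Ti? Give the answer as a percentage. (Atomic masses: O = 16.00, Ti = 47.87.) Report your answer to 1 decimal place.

59.9%

Molar mass = 2(16.00) + 1(47.87) = 79.870 g/mol
Mass of Ti per mole = 1 × 47.87 = 47.870 g
% Ti = 47.870 / 79.870 × 100 = 59.9%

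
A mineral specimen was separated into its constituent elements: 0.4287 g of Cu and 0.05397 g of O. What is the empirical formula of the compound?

Cu2O

Cu: 0.4287 g ÷ 63.55 g/mol = 0.006746 mol
O: 0.05397 g ÷ 16.00 g/mol = 0.003373 mol
Smallest is O at 0.003373 mol; normalising gives Cu 2.000, O 1.000
≈ 2:1 → Cu2O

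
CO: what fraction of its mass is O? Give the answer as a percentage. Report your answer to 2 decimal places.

57.12%

Molar mass = 1(12.01) + 1(16.00) = 28.010 g/mol
Mass of O per mole = 1 × 16.00 = 16.000 g
% O = 16.000 / 28.010 × 100 = 57.12%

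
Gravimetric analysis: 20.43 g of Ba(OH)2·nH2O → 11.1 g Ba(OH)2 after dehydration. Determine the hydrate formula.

Ba(OH)2·8H2O

Mass of water lost = 20.43 − 11.1 = 9.33 g → 9.33 / 18.02 = 0.5178 mol H2O
Molar mass of Ba(OH)2 = 171.35 g/mol → mol Ba(OH)2 = 11.1 / 171.35 = 0.06478
n = 0.5178 / 0.06478 = 7.99 ≈ 8 → Ba(OH)2·8H2O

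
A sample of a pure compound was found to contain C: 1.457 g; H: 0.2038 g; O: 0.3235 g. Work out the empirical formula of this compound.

n(C) = 1.457/12.01 = 0.1213, n(H) = 0.2038/1.008 = 0.2022, n(O) = 0.3235/16.00 = 0.02022
Smallest is O at 0.02022 mol; normalising gives C 6.000, H 10.000, O 1.000
≈ 6:10:1 → C6H10O

C6H10O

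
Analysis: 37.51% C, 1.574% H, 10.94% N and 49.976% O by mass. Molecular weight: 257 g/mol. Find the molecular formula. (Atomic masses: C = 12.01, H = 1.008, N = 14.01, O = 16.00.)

Assume 100 g: 37.51 g C, 1.574 g H, 10.94 g N, 49.976 g O.
n(C) = 37.51/12.01 = 3.123, n(H) = 1.574/1.008 = 1.562, n(N) = 10.94/14.01 = 0.7809, n(O) = 49.976/16.00 = 3.123
Ratios (÷ 0.7809): C 4.000, H 2.000, N 1.000, O 4.000
→ C4H2NO4
Empirical-formula mass = 128.07 g/mol
n = 257 / 128.07 = 2.01 ≈ 2
Molecular formula = (C4H2NO4)×2 = C8H4N2O8

C8H4N2O8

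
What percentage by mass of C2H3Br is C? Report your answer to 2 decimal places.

Molar mass = 2(12.01) + 3(1.008) + 1(79.90) = 106.944 g/mol
Mass of C per mole = 2 × 12.01 = 24.020 g
% C = 24.020 / 106.944 × 100 = 22.46%

22.46%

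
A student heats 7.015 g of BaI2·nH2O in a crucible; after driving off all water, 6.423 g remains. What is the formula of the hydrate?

Mass of water lost = 7.015 − 6.423 = 0.592 g → 0.592 / 18.02 = 0.03285 mol H2O
Molar mass of BaI2 = 391.13 g/mol → mol BaI2 = 6.423 / 391.13 = 0.01642
n = 0.03285 / 0.01642 = 2.00 ≈ 2 → BaI2·2H2O

BaI2·2H2O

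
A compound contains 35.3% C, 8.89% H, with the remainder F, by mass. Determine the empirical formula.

Assume 100 g: 35.3 g C, 8.89 g H, 55.81 g F.
Moles — C: 35.3 / 12.01 = 2.939 mol; H: 8.89 / 1.008 = 8.819 mol; F: 55.81 / 19.00 = 2.937 mol
Ratios (÷ 2.937): C 1.001, H 3.002, F 1.000
→ CH3F

CH3F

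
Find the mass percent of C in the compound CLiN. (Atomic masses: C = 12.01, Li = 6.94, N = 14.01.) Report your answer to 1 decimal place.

36.4%

Molar mass = 1(12.01) + 1(6.94) + 1(14.01) = 32.960 g/mol
Mass of C per mole = 1 × 12.01 = 12.010 g
% C = 12.010 / 32.960 × 100 = 36.4%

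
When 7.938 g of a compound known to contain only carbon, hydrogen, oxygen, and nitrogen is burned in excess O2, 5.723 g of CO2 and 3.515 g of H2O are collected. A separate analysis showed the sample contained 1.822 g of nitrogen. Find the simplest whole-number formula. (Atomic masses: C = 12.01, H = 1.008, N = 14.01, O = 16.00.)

mol C = 5.723 / 44.01 = 0.1300; mass C = 0.1300 × 12.01 = 1.562 g
mol H = 2 × (3.515 / 18.02) = 0.3901; mass H = 0.3901 × 1.008 = 0.3932 g
mol N = 1.822 / 14.01 = 0.1300
mass O = 7.938 − (3.777) = 4.161 g → mol O = 0.2601
Smallest is C at 0.13 mol; normalising gives C 1.000, H 3.000, N 1.000, O 2.000
≈ 1:3:1:2 → CH3NO2

CH3NO2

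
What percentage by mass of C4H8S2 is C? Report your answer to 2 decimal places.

39.95%

Molar mass = 4(12.01) + 8(1.008) + 2(32.07) = 120.244 g/mol
Mass of C per mole = 4 × 12.01 = 48.040 g
% C = 48.040 / 120.244 × 100 = 39.95%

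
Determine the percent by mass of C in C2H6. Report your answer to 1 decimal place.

Molar mass = 2(12.01) + 6(1.008) = 30.068 g/mol
Mass of C per mole = 2 × 12.01 = 24.020 g
% C = 24.020 / 30.068 × 100 = 79.9%

79.9%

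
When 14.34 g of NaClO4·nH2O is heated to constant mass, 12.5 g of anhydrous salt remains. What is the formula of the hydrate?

Mass of water lost = 14.34 − 12.5 = 1.84 g → 1.84 / 18.02 = 0.1021 mol H2O
Molar mass of NaClO4 = 122.44 g/mol → mol NaClO4 = 12.5 / 122.44 = 0.1021
n = 0.1021 / 0.1021 = 1.00 ≈ 1 → NaClO4·H2O

NaClO4·H2O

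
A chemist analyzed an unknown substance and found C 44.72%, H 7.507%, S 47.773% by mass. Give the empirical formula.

Assume 100 g: 44.72 g C, 7.507 g H, 47.773 g S.
C: 44.72 g ÷ 12.01 g/mol = 3.724 mol
H: 7.507 g ÷ 1.008 g/mol = 7.447 mol
S: 47.773 g ÷ 32.07 g/mol = 1.49 mol
Divide by the smallest (1.49 mol S): C 2.500, H 4.999, S 1.000
×2: C 5.00, H 10.00, S 2.00 → C5H10S2

C5H10S2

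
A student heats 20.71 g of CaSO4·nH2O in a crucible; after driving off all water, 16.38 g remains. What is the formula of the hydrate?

CaSO4·2H2O

Mass of water lost = 20.71 − 16.38 = 4.33 g → 4.33 / 18.02 = 0.2403 mol H2O
Molar mass of CaSO4 = 136.15 g/mol → mol CaSO4 = 16.38 / 136.15 = 0.1203
n = 0.2403 / 0.1203 = 2.00 ≈ 2 → CaSO4·2H2O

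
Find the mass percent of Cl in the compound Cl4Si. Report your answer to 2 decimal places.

Molar mass = 4(35.45) + 1(28.09) = 169.890 g/mol
Mass of Cl per mole = 4 × 35.45 = 141.800 g
% Cl = 141.800 / 169.890 × 100 = 83.47%

83.47%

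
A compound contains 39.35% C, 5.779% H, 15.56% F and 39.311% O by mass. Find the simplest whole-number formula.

Assume 100 g: 39.35 g C, 5.779 g H, 15.56 g F, 39.311 g O.
C: 39.35 g ÷ 12.01 g/mol = 3.276 mol
H: 5.779 g ÷ 1.008 g/mol = 5.733 mol
F: 15.56 g ÷ 19.00 g/mol = 0.8189 mol
O: 39.311 g ÷ 16.00 g/mol = 2.457 mol
Smallest is F at 0.8189 mol; normalising gives C 4.001, H 7.001, F 1.000, O 3.000
Ratio ≈ 4:7:1:3, so the empirical formula is C4H7FO3

C4H7FO3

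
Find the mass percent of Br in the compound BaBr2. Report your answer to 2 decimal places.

Molar mass = 1(137.33) + 2(79.90) = 297.130 g/mol
Mass of Br per mole = 2 × 79.90 = 159.800 g
% Br = 159.800 / 297.130 × 100 = 53.78%

53.78%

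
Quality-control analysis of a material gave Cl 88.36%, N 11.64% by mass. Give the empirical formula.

Cl3N

Assume 100 g: 88.36 g Cl, 11.64 g N.
n(Cl) = 88.36/35.45 = 2.493, n(N) = 11.64/14.01 = 0.8308
Smallest is N at 0.8308 mol; normalising gives Cl 3.000, N 1.000
≈ 3:1 → Cl3N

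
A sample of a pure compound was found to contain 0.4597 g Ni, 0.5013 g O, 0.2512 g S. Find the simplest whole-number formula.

NiO4S

n(Ni) = 0.4597/58.69 = 0.007833, n(O) = 0.5013/16.00 = 0.03133, n(S) = 0.2512/32.07 = 0.007833
Ratios (÷ 0.007833): Ni 1.000, O 4.000, S 1.000
≈ 1:4:1 → NiO4S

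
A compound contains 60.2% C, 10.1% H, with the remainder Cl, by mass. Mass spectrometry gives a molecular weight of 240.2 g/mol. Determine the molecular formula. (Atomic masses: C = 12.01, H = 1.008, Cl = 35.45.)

C12H24Cl2

Assume 100 g: 60.2 g C, 10.1 g H, 29.7 g Cl.
Moles — C: 60.2 / 12.01 = 5.012 mol; H: 10.1 / 1.008 = 10.02 mol; Cl: 29.7 / 35.45 = 0.8378 mol
Divide by the smallest (0.8378 mol Cl): C 5.983, H 11.960, Cl 1.000
≈ 6:12:1 → C6H12Cl
Empirical-formula mass = 119.61 g/mol
n = 240.2 / 119.61 = 2.01 ≈ 2
Molecular formula = (C6H12Cl)×2 = C12H24Cl2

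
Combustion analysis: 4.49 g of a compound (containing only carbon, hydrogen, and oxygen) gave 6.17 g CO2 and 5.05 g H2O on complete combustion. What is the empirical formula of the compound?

CH4O

mol C = 6.17 / 44.01 = 0.1402; mass C = 0.1402 × 12.01 = 1.684 g
mol H = 2 × (5.05 / 18.02) = 0.5605; mass H = 0.5605 × 1.008 = 0.5650 g
mass O = 4.49 − (2.249) = 2.241 g → mol O = 0.1401
Ratios (÷ 0.1401): C 1.001, H 4.001, O 1.000
≈ 1:4:1 → CH4O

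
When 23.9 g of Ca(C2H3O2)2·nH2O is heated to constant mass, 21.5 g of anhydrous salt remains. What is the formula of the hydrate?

Ca(C2H3O2)2·H2O

Mass of water lost = 23.9 − 21.5 = 2.4 g → 2.4 / 18.02 = 0.1332 mol H2O
Molar mass of Ca(C2H3O2)2 = 158.17 g/mol → mol Ca(C2H3O2)2 = 21.5 / 158.17 = 0.1359
n = 0.1332 / 0.1359 = 0.98 ≈ 1 → Ca(C2H3O2)2·H2O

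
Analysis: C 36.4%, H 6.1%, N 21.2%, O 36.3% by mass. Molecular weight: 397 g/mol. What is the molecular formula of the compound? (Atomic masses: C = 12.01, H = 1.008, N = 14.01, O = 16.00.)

Assume 100 g: 36.4 g C, 6.1 g H, 21.2 g N, 36.3 g O.
C: 36.4 g ÷ 12.01 g/mol = 3.031 mol
H: 6.1 g ÷ 1.008 g/mol = 6.052 mol
N: 21.2 g ÷ 14.01 g/mol = 1.513 mol
O: 36.3 g ÷ 16.00 g/mol = 2.269 mol
Divide by the smallest (1.513 mol N): C 2.003, H 3.999, N 1.000, O 1.499
Multiply by 2: C 4.01, H 8.00, N 2.00, O 3.00 → C4H8N2O3
Empirical-formula mass = 132.12 g/mol
n = 397 / 132.12 = 3.00 ≈ 3
Molecular formula = (C4H8N2O3)×3 = C12H24N6O9

C12H24N6O9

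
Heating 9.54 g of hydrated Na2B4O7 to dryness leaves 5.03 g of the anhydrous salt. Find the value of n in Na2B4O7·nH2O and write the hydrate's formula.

Na2B4O7·10H2O

Mass of water lost = 9.54 − 5.03 = 4.51 g → 4.51 / 18.02 = 0.2503 mol H2O
Molar mass of Na2B4O7 = 201.22 g/mol → mol Na2B4O7 = 5.03 / 201.22 = 0.025
n = 0.2503 / 0.025 = 10.01 ≈ 10 → Na2B4O7·10H2O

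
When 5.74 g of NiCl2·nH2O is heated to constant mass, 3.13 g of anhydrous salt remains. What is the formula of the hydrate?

NiCl2·6H2O

Mass of water lost = 5.74 − 3.13 = 2.61 g → 2.61 / 18.02 = 0.1448 mol H2O
Molar mass of NiCl2 = 129.59 g/mol → mol NiCl2 = 3.13 / 129.59 = 0.02415
n = 0.1448 / 0.02415 = 6.00 ≈ 6 → NiCl2·6H2O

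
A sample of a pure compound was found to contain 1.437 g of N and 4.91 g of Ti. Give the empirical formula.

Moles — N: 1.437 / 14.01 = 0.1026 mol; Ti: 4.91 / 47.87 = 0.1026 mol
Ratios (÷ 0.1026): N 1.000, Ti 1.000
→ NTi

NTi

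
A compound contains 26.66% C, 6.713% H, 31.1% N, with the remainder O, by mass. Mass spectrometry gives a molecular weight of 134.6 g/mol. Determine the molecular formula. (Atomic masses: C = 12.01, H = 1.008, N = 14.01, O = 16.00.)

Assume 100 g: 26.66 g C, 6.713 g H, 31.1 g N, 35.527 g O.
C: 26.66 g ÷ 12.01 g/mol = 2.22 mol
H: 6.713 g ÷ 1.008 g/mol = 6.66 mol
N: 31.1 g ÷ 14.01 g/mol = 2.22 mol
O: 35.527 g ÷ 16.00 g/mol = 2.22 mol
Ratios (÷ 2.22): C 1.000, H 3.000, N 1.000, O 1.000
Ratio ≈ 1:3:1:1, so the empirical formula is CH3NO
Empirical-formula mass = 45.04 g/mol
n = 134.6 / 45.04 = 2.99 ≈ 3
Molecular formula = (CH3NO)×3 = C3H9N3O3

C3H9N3O3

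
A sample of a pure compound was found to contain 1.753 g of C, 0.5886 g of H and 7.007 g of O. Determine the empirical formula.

C: 1.753 g ÷ 12.01 g/mol = 0.146 mol
H: 0.5886 g ÷ 1.008 g/mol = 0.5839 mol
O: 7.007 g ÷ 16.00 g/mol = 0.4379 mol
Divide by the smallest (0.146 mol C): C 1.000, H 4.001, O 3.000
≈ 1:4:3 → CH4O3

CH4O3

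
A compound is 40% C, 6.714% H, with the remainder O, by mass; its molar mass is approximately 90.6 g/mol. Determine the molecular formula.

C3H6O3

Assume 100 g: 40 g C, 6.714 g H, 53.286 g O.
C: 40 g ÷ 12.01 g/mol = 3.331 mol
H: 6.714 g ÷ 1.008 g/mol = 6.661 mol
O: 53.286 g ÷ 16.00 g/mol = 3.33 mol
Divide by the smallest (3.33 mol O): C 1.000, H 2.000, O 1.000
→ CH2O
Empirical-formula mass = 30.03 g/mol
n = 90.6 / 30.03 = 3.02 ≈ 3
Molecular formula = (CH2O)×3 = C3H6O3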